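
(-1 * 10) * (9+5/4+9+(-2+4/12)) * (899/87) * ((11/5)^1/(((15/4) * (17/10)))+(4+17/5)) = -12918475/918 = -14072.41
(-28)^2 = 784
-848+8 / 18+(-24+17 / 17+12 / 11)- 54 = -91423 / 99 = -923.46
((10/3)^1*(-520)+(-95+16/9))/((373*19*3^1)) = -16439/191349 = -0.09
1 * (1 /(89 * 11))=1 /979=0.00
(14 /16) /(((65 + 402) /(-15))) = -105 /3736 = -0.03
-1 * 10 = -10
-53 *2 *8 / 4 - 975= -1187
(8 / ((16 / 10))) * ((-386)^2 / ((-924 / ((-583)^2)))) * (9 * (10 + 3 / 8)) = -1432941279495 / 56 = -25588237133.84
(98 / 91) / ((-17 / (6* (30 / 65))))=-504 / 2873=-0.18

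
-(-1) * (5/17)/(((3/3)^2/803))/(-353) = -4015/6001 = -0.67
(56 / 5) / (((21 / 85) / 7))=317.33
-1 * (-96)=96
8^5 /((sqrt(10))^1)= 16384 * sqrt(10) /5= 10362.15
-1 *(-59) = 59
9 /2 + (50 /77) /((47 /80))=40571 /7238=5.61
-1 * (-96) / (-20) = -24 / 5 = -4.80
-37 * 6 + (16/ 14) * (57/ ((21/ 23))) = -7382/ 49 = -150.65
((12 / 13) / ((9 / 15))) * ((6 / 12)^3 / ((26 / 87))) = 435 / 676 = 0.64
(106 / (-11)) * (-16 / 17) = 1696 / 187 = 9.07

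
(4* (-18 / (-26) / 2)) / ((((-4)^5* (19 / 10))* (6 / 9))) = -135 / 126464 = -0.00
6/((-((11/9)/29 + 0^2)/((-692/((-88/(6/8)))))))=-406377/484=-839.62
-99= -99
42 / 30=7 / 5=1.40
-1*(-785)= 785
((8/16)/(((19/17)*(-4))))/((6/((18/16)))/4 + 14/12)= -17/380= -0.04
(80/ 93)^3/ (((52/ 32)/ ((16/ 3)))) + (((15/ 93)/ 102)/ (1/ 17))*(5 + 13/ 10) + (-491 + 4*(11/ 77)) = -428788020485/ 878357844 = -488.17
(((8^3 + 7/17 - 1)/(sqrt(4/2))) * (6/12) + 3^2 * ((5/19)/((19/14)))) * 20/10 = 1260/361 + 4347 * sqrt(2)/17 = 365.11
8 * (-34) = -272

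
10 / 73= 0.14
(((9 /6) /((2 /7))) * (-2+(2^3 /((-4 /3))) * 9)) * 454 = -133476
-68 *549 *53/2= -989298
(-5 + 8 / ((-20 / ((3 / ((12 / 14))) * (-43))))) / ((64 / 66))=56.92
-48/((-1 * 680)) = 6/85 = 0.07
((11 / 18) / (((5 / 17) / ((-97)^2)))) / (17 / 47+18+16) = 568.94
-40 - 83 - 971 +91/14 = -2175/2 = -1087.50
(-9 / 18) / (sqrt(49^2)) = -1 / 98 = -0.01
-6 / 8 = -3 / 4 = -0.75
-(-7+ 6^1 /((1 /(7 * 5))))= -203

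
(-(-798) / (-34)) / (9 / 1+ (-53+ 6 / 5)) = 1995 / 3638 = 0.55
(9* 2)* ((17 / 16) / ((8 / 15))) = 2295 / 64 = 35.86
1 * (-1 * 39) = -39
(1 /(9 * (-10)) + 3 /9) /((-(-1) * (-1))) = -29 /90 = -0.32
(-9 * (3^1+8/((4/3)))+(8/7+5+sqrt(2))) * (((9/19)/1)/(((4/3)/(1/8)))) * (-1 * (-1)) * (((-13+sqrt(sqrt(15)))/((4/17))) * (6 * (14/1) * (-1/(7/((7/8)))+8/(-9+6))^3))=15338913 * (-524+7 * sqrt(2)) * (13-15^(1/4))/311296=-279462.63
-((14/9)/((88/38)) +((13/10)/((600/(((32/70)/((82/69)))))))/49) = -584508238/870148125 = -0.67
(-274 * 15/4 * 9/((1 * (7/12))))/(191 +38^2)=-7398/763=-9.70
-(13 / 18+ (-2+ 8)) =-121 / 18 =-6.72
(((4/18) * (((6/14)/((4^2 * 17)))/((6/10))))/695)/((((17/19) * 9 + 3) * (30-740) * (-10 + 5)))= 19/887854716000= 0.00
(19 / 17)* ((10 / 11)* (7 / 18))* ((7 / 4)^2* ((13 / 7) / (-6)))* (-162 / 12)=60515 / 11968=5.06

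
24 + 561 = 585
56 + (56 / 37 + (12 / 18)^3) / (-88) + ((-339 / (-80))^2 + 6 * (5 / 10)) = 76.94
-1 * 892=-892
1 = 1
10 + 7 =17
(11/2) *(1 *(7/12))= 77/24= 3.21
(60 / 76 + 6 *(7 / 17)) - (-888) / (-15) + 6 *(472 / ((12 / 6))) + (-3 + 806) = 3493342 / 1615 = 2163.06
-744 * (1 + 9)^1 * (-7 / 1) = 52080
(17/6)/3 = 17/18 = 0.94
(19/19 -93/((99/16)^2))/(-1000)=4669/3267000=0.00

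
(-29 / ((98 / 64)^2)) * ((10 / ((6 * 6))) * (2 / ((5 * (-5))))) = 29696 / 108045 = 0.27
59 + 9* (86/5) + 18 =1159/5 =231.80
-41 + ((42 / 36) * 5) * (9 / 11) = -797 / 22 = -36.23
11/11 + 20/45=13/9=1.44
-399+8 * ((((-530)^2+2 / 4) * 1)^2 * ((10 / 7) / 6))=1052067875877 / 7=150295410839.57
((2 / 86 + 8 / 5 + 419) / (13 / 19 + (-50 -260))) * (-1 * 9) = 12.24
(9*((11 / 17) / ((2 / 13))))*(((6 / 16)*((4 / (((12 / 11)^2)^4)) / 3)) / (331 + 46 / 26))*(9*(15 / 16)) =1992465798895 / 8328352628736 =0.24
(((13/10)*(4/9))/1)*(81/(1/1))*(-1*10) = -468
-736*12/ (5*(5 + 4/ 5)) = -304.55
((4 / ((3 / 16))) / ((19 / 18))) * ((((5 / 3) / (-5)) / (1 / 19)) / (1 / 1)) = -128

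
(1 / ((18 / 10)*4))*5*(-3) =-25 / 12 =-2.08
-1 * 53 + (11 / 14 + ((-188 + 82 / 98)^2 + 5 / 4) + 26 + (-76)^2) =391661911 / 9604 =40781.12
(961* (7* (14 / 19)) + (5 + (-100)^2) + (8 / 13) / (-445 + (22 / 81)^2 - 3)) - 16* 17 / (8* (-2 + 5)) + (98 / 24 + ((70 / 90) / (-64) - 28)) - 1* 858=77397930590467 / 5501515968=14068.47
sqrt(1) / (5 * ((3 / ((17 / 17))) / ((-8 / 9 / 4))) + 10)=-2 / 115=-0.02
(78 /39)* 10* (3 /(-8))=-15 /2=-7.50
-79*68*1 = -5372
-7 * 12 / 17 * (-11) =924 / 17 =54.35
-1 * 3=-3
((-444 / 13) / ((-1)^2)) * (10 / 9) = -1480 / 39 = -37.95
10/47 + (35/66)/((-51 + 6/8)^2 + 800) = 17569490/82514751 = 0.21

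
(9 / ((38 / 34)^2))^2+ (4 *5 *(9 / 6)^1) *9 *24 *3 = 2540205441 / 130321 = 19491.91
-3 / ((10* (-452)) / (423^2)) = 536787 / 4520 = 118.76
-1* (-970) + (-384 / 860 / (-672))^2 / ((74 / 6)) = 81291747253 / 83805925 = 970.00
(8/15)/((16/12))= 2/5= 0.40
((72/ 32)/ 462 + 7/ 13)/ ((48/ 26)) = 4351/ 14784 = 0.29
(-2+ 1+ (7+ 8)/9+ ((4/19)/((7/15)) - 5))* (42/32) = -1549/304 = -5.10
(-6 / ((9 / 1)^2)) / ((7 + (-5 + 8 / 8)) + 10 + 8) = -2 / 567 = -0.00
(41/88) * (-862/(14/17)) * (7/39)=-300407/3432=-87.53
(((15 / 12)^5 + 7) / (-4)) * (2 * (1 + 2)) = -30879 / 2048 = -15.08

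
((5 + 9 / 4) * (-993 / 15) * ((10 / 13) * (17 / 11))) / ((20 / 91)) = -2596.09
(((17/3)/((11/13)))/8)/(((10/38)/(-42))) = -29393/220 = -133.60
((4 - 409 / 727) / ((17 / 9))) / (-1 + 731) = 1323 / 530710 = 0.00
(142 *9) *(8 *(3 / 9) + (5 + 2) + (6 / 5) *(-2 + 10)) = 123114 / 5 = 24622.80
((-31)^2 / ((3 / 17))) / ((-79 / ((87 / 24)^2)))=-13739417 / 15168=-905.82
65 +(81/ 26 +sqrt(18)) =3 *sqrt(2) +1771/ 26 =72.36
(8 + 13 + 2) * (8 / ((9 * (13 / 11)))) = 17.30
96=96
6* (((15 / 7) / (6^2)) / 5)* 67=67 / 14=4.79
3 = 3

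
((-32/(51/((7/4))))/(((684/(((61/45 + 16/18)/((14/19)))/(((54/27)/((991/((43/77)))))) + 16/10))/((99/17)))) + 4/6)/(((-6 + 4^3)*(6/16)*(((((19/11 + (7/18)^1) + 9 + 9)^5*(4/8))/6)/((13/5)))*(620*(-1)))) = 1591185776423196096/92032939469891949003883625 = 0.00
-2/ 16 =-0.12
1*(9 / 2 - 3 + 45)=93 / 2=46.50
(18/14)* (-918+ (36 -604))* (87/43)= -1163538/301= -3865.57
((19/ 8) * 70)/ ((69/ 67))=44555/ 276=161.43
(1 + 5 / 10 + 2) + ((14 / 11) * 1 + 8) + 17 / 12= 1873 / 132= 14.19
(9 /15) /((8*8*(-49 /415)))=-249 /3136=-0.08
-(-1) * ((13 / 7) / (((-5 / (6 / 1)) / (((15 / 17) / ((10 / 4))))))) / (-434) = 234 / 129115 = 0.00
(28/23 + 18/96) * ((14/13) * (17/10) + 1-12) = -77033/5980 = -12.88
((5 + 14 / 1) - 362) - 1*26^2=-1019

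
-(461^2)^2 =-45165175441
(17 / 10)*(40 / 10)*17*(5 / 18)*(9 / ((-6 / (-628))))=90746 / 3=30248.67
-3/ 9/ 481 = -1/ 1443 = -0.00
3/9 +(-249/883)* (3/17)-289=-13001767/45033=-288.72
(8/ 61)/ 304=1/ 2318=0.00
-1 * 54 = -54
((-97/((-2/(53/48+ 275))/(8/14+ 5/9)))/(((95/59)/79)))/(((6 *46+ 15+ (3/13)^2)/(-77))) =-790865760359389/4037351040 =-195887.29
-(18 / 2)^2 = -81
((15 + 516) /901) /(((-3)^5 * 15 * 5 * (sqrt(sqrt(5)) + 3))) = -59 /5135700-59 * sqrt(5) /46221300 + 59 * 5^(3 /4) /138663900 + 59 * 5^(1 /4) /15407100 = -0.00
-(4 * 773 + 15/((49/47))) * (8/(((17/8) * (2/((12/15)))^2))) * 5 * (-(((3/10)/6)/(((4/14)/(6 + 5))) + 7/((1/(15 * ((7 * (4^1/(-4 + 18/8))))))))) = -46706254624/2975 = -15699581.39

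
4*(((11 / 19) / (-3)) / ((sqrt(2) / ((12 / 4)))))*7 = -154*sqrt(2) / 19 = -11.46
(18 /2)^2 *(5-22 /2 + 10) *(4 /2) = 648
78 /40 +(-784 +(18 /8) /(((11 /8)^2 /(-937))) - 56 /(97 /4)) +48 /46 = -10249625031 /5399020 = -1898.42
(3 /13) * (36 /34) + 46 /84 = 7351 /9282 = 0.79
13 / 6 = 2.17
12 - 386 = -374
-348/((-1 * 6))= 58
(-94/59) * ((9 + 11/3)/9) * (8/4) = -7144/1593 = -4.48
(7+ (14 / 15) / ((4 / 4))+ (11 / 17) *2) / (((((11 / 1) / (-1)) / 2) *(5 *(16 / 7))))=-16471 / 112200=-0.15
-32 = -32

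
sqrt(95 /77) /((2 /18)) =9 * sqrt(7315) /77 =10.00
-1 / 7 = -0.14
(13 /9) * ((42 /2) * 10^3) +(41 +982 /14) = 639334 /21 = 30444.48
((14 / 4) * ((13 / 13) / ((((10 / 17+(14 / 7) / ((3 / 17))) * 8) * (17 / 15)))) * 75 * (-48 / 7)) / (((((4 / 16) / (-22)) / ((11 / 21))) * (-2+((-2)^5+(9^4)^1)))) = 408375 / 3472364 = 0.12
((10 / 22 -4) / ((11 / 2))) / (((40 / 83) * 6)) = -1079 / 4840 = -0.22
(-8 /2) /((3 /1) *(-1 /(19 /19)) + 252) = -4 /249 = -0.02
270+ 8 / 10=1354 / 5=270.80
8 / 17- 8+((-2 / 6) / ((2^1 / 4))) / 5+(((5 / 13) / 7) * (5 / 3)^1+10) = 18787 / 7735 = 2.43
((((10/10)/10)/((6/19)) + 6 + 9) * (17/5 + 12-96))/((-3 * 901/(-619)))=-229250983/810900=-282.71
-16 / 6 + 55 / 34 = -107 / 102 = -1.05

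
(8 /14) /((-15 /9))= -12 /35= -0.34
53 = 53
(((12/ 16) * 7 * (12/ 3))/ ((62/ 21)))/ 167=441/ 10354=0.04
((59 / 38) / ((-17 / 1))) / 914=-59 / 590444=-0.00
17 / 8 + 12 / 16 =23 / 8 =2.88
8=8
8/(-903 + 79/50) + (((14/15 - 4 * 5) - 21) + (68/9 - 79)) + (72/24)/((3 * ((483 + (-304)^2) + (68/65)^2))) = -88777976254098047/796072417237305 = -111.52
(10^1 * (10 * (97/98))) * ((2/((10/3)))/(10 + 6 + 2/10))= 4850/1323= 3.67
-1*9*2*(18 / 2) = -162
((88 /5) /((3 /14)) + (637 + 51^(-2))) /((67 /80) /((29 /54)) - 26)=-29.42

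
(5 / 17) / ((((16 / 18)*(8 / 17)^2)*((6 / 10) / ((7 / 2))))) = 8925 / 1024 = 8.72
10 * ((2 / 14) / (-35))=-2 / 49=-0.04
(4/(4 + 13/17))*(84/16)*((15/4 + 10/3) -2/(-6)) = 10591/324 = 32.69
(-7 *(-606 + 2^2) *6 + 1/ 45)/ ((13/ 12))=4551124/ 195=23339.10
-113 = -113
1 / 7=0.14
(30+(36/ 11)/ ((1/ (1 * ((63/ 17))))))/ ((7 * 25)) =7878/ 32725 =0.24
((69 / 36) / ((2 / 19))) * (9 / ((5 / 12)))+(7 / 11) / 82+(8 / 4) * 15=954559 / 2255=423.31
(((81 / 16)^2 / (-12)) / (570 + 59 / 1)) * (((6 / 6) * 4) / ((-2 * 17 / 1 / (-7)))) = -15309 / 5474816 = -0.00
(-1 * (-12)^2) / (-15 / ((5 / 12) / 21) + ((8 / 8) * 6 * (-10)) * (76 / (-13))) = 156 / 439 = 0.36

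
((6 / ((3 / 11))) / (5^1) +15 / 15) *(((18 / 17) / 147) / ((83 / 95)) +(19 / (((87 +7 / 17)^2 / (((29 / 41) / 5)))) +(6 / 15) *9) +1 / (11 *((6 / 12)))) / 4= 35233654783073301 / 6885528092304400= 5.12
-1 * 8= -8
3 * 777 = 2331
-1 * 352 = -352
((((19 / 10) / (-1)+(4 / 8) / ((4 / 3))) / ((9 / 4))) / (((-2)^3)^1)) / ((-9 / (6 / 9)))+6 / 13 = 57527 / 126360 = 0.46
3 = 3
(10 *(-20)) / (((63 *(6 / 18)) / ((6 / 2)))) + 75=325 / 7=46.43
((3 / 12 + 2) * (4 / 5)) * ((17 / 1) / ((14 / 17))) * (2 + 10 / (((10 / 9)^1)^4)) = 3181023 / 10000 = 318.10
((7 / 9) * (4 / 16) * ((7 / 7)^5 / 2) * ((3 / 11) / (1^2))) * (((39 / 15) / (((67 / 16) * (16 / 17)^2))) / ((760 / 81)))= 710073 / 358476800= 0.00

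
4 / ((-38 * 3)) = -2 / 57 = -0.04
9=9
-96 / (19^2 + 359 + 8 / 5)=-60 / 451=-0.13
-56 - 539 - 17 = -612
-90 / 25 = -18 / 5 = -3.60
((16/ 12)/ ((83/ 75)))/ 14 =0.09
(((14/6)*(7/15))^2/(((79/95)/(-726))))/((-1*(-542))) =-5519899/2890215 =-1.91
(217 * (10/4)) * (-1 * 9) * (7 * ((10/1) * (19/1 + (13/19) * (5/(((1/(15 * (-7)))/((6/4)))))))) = 6751081575/38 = 177660041.45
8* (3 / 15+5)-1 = 203 / 5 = 40.60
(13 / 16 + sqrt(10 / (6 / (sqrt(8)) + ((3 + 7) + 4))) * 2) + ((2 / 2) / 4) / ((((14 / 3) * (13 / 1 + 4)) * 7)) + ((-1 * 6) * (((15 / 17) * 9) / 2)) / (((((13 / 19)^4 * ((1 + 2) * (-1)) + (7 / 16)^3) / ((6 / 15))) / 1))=4 * sqrt(5) / sqrt(3 * sqrt(2) + 28) + 71114511623803 / 4081799493520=19.00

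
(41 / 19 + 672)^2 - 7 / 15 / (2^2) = 9844226333 / 21660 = 454488.75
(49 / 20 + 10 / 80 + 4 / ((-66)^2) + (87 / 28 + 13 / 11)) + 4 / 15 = 2174551 / 304920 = 7.13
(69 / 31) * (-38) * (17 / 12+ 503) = -2645161 / 62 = -42663.89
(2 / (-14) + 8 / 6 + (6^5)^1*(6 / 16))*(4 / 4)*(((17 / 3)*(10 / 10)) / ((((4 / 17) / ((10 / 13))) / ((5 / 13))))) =442610725 / 21294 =20785.70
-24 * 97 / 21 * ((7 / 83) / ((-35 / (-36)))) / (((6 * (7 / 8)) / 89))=-3315072 / 20335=-163.02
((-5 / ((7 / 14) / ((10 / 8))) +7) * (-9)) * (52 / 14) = 1287 / 7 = 183.86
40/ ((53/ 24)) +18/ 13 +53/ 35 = 506707/ 24115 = 21.01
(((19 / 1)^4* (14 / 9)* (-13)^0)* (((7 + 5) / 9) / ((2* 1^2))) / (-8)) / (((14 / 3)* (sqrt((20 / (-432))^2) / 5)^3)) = -4560192432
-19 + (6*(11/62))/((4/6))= -1079/62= -17.40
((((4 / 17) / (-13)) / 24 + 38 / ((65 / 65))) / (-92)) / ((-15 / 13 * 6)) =50387 / 844560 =0.06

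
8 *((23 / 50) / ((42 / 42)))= 92 / 25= 3.68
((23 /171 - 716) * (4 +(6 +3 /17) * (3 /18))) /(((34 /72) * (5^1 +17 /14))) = -10282692 /8381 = -1226.91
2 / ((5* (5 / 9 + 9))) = 9 / 215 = 0.04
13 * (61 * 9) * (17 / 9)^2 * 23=5271071 / 9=585674.56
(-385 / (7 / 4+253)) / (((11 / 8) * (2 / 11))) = -6160 / 1019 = -6.05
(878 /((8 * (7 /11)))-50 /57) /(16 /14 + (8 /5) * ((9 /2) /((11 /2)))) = 15061915 /215232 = 69.98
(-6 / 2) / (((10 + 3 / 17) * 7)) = -51 / 1211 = -0.04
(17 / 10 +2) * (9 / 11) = 333 / 110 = 3.03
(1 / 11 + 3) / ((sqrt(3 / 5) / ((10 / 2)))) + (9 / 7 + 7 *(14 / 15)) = 821 / 105 + 170 *sqrt(15) / 33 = 27.77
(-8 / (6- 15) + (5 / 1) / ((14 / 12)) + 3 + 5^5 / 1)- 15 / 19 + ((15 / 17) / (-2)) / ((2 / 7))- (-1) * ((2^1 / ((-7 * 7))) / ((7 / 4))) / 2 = 12487012303 / 3988404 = 3130.83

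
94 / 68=47 / 34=1.38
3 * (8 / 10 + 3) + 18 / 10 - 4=46 / 5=9.20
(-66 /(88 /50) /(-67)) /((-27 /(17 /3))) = -425 /3618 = -0.12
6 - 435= -429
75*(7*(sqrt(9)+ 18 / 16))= 17325 / 8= 2165.62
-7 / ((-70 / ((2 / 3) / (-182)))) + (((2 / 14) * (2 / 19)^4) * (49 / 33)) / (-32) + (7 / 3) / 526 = 4187939927 / 1029260922690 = 0.00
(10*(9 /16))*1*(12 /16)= 135 /32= 4.22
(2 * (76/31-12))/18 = -296/279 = -1.06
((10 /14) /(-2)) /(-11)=5 /154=0.03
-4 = -4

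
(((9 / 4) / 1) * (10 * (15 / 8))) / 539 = 675 / 8624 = 0.08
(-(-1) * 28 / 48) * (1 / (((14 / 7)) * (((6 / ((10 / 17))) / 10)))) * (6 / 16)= 175 / 1632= 0.11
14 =14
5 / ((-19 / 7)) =-35 / 19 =-1.84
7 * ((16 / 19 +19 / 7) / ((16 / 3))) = 1419 / 304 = 4.67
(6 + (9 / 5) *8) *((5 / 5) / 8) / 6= 17 / 40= 0.42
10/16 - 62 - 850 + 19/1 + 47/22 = -78341/88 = -890.24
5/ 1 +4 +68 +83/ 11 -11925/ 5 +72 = -24513/ 11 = -2228.45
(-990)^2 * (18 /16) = 2205225 /2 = 1102612.50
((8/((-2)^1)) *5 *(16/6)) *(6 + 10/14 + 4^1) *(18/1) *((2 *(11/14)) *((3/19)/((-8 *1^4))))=297000/931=319.01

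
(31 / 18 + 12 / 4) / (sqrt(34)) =5 * sqrt(34) / 36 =0.81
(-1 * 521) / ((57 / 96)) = -16672 / 19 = -877.47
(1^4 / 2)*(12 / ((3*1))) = 2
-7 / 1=-7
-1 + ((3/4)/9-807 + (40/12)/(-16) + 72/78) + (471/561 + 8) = -15526551/19448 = -798.36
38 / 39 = 0.97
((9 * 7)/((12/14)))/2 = 147/4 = 36.75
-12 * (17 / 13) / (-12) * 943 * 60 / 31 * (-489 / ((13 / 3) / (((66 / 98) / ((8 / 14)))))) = -11641151115 / 36673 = -317431.11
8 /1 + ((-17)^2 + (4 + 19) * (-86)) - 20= -1701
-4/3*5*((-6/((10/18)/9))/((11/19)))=12312/11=1119.27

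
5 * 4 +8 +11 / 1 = 39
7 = 7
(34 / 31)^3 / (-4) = -9826 / 29791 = -0.33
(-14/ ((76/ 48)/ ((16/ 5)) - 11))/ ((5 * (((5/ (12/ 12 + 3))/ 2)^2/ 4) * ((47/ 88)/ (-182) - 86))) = -3673686016/ 115760924625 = -0.03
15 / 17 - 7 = -104 / 17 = -6.12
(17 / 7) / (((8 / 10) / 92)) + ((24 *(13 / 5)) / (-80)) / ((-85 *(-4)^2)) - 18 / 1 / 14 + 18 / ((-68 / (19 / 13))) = 277.61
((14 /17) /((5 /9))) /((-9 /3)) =-42 /85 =-0.49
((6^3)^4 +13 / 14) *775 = 23618088355675 / 14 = 1687006311119.64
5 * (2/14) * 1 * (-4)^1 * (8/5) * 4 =-128/7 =-18.29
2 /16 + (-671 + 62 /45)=-241019 /360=-669.50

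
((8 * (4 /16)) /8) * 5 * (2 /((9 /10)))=25 /9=2.78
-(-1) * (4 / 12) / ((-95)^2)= 1 / 27075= 0.00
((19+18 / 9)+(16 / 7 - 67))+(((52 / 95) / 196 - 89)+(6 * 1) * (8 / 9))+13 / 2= -3376127 / 27930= -120.88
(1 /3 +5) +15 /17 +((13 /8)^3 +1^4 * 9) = 509359 /26112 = 19.51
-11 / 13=-0.85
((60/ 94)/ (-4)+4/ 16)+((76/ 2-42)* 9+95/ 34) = -105837/ 3196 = -33.12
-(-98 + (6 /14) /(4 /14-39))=26561 /271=98.01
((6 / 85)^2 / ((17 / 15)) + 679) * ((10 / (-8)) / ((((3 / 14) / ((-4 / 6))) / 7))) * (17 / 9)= 817307407 / 23409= 34914.24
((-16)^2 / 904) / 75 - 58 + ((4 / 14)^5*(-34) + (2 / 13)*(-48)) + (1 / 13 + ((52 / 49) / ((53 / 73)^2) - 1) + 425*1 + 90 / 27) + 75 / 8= 15535833946583939 / 41611654648200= 373.35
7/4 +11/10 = 57/20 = 2.85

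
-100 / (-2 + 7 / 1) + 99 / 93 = -587 / 31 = -18.94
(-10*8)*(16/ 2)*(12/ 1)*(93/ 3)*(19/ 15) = -301568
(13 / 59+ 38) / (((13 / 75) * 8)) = 169125 / 6136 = 27.56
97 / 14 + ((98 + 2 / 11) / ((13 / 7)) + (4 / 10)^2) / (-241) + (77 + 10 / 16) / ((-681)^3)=3786053996713069 / 564363200000600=6.71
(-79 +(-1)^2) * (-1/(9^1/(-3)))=-26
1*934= 934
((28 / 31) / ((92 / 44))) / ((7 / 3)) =132 / 713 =0.19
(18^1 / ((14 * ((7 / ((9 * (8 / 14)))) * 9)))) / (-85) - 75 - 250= -9475411 / 29155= -325.00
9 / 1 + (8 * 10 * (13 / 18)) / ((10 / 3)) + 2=85 / 3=28.33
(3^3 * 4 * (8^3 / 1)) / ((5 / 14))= 774144 / 5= 154828.80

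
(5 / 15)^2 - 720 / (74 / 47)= -457.19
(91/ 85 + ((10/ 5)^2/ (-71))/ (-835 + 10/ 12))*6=38807214/ 6041035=6.42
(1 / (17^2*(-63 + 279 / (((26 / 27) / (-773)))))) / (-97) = 26 / 163282329351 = 0.00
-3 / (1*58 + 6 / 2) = -3 / 61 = -0.05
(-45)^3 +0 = -91125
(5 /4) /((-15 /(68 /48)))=-17 /144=-0.12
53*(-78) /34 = -2067 /17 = -121.59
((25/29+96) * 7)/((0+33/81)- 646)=-530901/505499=-1.05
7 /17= 0.41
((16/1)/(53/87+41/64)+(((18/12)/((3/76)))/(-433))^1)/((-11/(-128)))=4903764736/33145717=147.95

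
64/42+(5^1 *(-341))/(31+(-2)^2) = -991/21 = -47.19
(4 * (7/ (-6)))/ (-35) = 2/ 15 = 0.13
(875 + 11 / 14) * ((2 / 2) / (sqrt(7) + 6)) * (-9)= -331047 / 203 + 110349 * sqrt(7) / 406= -911.67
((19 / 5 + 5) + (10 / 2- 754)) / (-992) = 0.75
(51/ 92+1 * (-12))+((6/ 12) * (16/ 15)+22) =15301/ 1380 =11.09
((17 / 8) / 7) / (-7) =-17 / 392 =-0.04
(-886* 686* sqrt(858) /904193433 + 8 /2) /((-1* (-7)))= 4 /7 - 86828* sqrt(858) /904193433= 0.57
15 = 15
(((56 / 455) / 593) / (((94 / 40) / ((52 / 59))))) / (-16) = -8 / 1644389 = -0.00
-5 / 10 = -1 / 2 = -0.50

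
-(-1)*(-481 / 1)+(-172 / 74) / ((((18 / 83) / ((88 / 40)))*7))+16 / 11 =-61911974 / 128205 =-482.91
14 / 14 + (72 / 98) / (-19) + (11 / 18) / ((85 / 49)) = 1871159 / 1424430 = 1.31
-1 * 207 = -207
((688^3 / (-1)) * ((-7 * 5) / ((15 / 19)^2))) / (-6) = -411472259072 / 135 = -3047942659.79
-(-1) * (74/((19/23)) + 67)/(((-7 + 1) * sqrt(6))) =-10.65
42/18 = 7/3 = 2.33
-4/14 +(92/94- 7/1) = -2075/329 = -6.31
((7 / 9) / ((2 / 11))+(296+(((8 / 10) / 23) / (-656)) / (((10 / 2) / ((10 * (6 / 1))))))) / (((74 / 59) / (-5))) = -1503586739 / 1256076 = -1197.05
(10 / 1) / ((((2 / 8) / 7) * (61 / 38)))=10640 / 61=174.43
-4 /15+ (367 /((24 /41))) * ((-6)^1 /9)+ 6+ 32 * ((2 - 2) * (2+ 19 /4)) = -74203 /180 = -412.24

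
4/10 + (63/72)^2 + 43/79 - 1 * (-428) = 10863067/25280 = 429.71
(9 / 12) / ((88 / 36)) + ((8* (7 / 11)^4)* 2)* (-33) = -918717 / 10648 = -86.28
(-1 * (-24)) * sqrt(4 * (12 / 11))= 96 * sqrt(33) / 11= 50.13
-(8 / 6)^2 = -16 / 9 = -1.78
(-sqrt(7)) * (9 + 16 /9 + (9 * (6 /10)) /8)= -4123 * sqrt(7) /360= -30.30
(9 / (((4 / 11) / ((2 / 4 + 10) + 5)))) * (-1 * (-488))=187209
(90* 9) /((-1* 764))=-405 /382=-1.06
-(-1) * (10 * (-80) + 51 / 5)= -3949 / 5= -789.80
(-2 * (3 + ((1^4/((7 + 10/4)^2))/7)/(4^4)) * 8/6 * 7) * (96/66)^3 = -248414720/1441473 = -172.33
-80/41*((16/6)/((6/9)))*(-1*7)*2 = 4480/41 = 109.27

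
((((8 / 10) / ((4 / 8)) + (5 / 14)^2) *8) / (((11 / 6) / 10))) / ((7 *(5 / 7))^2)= 40632 / 13475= 3.02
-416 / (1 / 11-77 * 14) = 0.39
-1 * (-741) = 741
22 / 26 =11 / 13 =0.85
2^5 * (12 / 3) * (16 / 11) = 186.18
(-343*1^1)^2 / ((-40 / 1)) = -117649 / 40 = -2941.22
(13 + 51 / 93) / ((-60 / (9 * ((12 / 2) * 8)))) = -97.55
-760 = -760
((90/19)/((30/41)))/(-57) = -41/361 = -0.11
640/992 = 20/31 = 0.65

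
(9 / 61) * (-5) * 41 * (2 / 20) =-369 / 122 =-3.02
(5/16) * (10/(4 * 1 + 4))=25/64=0.39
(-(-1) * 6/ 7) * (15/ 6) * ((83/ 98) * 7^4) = 8715/ 2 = 4357.50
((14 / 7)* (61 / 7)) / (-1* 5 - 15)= -61 / 70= -0.87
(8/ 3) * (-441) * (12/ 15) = -4704/ 5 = -940.80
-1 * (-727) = 727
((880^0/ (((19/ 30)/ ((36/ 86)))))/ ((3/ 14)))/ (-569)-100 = -46489820/ 464873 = -100.01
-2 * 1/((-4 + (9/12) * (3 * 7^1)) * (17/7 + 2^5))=-56/11327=-0.00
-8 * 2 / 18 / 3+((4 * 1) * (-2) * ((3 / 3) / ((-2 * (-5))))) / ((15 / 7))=-452 / 675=-0.67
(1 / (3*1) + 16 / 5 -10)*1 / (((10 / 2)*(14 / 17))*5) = -1649 / 5250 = -0.31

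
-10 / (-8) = 5 / 4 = 1.25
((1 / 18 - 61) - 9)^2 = 1585081 / 324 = 4892.23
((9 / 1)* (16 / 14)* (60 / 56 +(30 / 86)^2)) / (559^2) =1111860 / 28311091081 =0.00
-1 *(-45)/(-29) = -1.55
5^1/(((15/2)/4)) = 8/3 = 2.67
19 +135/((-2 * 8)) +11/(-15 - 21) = 1477/144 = 10.26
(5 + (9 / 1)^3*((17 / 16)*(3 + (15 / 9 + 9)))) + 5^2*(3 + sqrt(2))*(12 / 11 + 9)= 2775*sqrt(2) / 11 + 1997161 / 176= 11704.27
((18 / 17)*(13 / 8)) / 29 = 117 / 1972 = 0.06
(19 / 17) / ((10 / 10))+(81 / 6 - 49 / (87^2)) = 14.61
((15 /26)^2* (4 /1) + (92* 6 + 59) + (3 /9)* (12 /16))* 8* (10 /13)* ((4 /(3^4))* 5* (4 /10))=22085600 /59319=372.32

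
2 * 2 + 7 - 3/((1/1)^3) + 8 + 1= 17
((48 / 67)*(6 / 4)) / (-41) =-72 / 2747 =-0.03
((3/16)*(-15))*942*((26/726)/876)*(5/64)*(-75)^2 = -861046875/18089984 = -47.60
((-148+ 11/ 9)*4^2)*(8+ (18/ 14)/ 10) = -6013192/ 315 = -19089.50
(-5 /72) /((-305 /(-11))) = -11 /4392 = -0.00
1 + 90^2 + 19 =8120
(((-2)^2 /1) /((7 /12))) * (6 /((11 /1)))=288 /77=3.74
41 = 41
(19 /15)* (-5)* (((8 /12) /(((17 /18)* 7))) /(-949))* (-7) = -76 /16133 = -0.00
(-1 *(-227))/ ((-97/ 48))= -10896/ 97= -112.33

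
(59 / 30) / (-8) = -0.25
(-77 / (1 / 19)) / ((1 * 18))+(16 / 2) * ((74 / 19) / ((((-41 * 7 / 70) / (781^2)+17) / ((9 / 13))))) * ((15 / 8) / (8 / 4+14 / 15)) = -80.47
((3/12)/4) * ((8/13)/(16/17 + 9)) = 17/4394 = 0.00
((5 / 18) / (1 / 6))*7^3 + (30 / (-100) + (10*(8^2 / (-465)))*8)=521131 / 930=560.36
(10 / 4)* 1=5 / 2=2.50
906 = 906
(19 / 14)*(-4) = -38 / 7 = -5.43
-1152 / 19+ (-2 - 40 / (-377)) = -447870 / 7163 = -62.53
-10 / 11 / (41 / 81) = -810 / 451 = -1.80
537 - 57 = 480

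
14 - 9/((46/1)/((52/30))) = 1571/115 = 13.66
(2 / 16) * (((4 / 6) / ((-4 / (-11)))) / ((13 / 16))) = 11 / 39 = 0.28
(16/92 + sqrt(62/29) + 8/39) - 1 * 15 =-13115/897 + sqrt(1798)/29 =-13.16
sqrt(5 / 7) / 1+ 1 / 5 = 1.05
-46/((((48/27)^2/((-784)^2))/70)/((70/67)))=-43836017400/67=-654268916.42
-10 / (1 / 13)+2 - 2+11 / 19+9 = -120.42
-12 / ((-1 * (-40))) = -3 / 10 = -0.30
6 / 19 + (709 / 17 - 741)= -225770 / 323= -698.98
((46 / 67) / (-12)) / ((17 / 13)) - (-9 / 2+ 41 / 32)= 347167 / 109344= 3.17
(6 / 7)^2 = 36 / 49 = 0.73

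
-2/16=-1/8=-0.12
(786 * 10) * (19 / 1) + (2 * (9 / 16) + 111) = 149452.12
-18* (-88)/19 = 83.37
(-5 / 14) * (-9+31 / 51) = 1070 / 357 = 3.00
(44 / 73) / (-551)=-44 / 40223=-0.00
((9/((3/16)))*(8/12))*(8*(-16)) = -4096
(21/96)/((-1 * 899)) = -7/28768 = -0.00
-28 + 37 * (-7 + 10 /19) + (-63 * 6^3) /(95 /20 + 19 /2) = -23227 /19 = -1222.47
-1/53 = -0.02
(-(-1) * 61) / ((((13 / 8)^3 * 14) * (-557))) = -15616 / 8566103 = -0.00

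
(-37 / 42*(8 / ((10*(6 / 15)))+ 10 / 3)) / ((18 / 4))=-592 / 567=-1.04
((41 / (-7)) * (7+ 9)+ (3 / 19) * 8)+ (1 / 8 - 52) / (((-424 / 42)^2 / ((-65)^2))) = -107261755267 / 47820416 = -2243.01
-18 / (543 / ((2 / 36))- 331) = -18 / 9443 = -0.00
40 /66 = 20 /33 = 0.61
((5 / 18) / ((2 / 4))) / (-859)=-5 / 7731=-0.00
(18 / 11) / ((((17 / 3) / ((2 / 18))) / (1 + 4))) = 30 / 187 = 0.16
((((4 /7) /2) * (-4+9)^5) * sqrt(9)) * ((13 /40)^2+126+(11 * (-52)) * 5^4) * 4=-214424336625 /56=-3829006011.16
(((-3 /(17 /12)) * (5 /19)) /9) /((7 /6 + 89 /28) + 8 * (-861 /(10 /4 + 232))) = 112560 /45496811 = 0.00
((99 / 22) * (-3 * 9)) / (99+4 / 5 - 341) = 135 / 268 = 0.50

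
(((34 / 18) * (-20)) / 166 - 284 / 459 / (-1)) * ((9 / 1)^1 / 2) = 7451 / 4233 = 1.76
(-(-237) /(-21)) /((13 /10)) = -8.68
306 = 306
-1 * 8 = -8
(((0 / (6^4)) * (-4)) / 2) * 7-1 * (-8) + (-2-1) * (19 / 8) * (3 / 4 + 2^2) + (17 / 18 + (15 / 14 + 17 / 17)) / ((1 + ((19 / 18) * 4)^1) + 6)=-578609 / 22624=-25.58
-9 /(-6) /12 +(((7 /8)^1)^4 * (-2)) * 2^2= -2337 /512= -4.56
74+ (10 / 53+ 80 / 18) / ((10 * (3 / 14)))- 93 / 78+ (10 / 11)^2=75.80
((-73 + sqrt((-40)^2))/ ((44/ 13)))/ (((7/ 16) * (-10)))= 78/ 35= 2.23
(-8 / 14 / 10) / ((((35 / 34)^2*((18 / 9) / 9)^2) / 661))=-30946698 / 42875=-721.79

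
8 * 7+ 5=61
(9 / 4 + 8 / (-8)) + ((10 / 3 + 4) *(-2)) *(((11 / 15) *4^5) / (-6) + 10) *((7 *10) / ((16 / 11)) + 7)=5586271 / 60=93104.52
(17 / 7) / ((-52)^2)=17 / 18928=0.00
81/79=1.03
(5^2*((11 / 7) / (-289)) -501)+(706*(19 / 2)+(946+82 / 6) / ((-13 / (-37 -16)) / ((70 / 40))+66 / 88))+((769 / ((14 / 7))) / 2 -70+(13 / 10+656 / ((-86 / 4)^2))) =2196551765376551 / 296474170020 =7408.91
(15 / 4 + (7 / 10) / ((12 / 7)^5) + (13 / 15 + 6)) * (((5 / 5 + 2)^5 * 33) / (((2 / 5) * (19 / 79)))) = 69177560991 / 77824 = 888897.53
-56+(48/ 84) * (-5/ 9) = -56.32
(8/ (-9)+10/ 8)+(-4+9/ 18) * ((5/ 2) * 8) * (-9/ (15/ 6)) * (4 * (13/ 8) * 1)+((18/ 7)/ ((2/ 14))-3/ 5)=298037/ 180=1655.76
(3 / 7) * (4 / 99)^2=0.00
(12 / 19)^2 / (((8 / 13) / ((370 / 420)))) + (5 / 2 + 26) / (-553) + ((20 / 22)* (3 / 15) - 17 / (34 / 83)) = -12798915 / 313709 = -40.80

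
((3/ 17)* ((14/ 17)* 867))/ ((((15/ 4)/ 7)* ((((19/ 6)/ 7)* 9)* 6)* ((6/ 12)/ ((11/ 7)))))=8624/ 285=30.26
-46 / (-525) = 46 / 525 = 0.09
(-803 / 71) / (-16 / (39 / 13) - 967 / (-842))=184398 / 68231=2.70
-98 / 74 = -49 / 37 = -1.32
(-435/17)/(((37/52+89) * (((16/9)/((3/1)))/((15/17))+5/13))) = -7939620/29401007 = -0.27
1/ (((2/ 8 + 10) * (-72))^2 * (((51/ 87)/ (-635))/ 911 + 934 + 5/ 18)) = 16776065/ 8536480299848142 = 0.00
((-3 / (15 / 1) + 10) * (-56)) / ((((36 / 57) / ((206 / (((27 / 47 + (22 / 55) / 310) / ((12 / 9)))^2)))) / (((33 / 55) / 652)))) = -883.39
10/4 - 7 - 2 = -13/2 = -6.50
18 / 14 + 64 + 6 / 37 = 16951 / 259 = 65.45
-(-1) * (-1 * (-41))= 41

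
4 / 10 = 2 / 5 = 0.40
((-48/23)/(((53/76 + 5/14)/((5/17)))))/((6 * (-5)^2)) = -4256/1096755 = -0.00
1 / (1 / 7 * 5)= 7 / 5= 1.40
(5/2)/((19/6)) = 15/19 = 0.79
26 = 26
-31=-31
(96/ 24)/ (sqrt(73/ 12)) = 8 * sqrt(219)/ 73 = 1.62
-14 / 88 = -7 / 44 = -0.16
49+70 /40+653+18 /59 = 166157 /236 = 704.06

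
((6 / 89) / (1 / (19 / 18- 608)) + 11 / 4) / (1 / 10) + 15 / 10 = -101507 / 267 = -380.18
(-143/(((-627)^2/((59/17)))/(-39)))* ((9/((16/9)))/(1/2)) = 269217/540056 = 0.50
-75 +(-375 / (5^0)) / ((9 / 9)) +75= -375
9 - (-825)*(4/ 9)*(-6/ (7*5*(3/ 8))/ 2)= -74.81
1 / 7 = 0.14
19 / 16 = 1.19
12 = 12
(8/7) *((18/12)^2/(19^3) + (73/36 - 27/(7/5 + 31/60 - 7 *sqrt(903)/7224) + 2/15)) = -382776069608/28077419385 - 5184 *sqrt(903)/636769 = -13.88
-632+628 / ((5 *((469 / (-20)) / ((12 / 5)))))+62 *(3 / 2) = -1294099 / 2345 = -551.85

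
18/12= 3/2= 1.50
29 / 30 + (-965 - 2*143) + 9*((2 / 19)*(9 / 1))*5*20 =-226519 / 570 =-397.40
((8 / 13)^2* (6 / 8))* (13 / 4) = 12 / 13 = 0.92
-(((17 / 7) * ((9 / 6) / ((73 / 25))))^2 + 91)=-92.56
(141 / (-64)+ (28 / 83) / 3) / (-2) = 1.05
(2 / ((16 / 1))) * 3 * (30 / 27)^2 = 0.46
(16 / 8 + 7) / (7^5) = 9 / 16807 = 0.00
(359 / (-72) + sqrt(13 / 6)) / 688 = -359 / 49536 + sqrt(78) / 4128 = -0.01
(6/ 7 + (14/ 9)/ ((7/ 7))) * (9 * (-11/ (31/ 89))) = -148808/ 217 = -685.75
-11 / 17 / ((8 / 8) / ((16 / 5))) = -176 / 85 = -2.07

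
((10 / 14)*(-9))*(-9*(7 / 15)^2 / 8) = 63 / 40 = 1.58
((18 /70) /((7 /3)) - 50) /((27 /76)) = -140.43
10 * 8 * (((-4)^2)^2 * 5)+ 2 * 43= 102486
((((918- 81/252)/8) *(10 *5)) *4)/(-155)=-128475/868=-148.01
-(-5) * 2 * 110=1100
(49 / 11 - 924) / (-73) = 10115 / 803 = 12.60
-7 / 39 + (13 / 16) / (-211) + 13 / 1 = 1687493 / 131664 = 12.82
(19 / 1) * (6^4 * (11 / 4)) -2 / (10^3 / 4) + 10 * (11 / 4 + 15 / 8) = 67762.24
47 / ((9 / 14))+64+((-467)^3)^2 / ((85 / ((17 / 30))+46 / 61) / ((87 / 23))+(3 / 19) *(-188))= 9413399307025862722529 / 9229536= 1019921186398304.61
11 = 11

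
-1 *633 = -633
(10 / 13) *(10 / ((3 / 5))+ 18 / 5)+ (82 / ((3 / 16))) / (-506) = 48432 / 3289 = 14.73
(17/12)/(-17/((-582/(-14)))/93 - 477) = -153357/51636680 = -0.00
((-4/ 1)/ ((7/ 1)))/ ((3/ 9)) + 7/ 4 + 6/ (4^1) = 43/ 28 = 1.54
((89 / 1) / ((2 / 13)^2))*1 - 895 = 11461 / 4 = 2865.25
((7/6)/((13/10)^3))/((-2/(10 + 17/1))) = -15750/2197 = -7.17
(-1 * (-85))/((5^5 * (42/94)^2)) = 37553/275625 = 0.14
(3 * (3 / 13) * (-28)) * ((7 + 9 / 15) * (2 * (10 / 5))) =-38304 / 65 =-589.29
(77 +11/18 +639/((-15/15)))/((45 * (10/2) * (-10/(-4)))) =-2021/2025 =-1.00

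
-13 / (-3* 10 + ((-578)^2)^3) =-13 / 37287823182704674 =-0.00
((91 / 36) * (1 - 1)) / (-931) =0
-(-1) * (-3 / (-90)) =1 / 30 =0.03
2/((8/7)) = 7/4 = 1.75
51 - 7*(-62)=485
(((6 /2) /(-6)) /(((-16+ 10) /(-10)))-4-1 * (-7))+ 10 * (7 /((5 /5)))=72.17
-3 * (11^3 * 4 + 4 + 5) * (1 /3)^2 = -5333 /3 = -1777.67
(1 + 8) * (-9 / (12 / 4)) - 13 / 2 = -67 / 2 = -33.50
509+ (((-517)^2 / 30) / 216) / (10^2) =330099289 / 648000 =509.41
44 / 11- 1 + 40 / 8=8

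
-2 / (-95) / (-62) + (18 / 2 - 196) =-550716 / 2945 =-187.00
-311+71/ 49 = -15168/ 49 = -309.55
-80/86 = -0.93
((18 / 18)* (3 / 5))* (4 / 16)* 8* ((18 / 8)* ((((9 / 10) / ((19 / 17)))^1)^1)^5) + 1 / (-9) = 17897297046299 / 22284891000000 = 0.80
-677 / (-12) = 56.42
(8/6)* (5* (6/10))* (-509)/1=-2036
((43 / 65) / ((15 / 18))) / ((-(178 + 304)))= -129 / 78325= -0.00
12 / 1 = 12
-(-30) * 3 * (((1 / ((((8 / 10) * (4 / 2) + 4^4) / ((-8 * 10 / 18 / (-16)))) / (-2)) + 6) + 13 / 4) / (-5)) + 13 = -98829 / 644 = -153.46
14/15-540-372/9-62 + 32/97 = -311404/485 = -642.07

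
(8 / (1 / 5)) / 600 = 1 / 15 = 0.07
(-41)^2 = 1681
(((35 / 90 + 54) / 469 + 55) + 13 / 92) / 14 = 21458167 / 5436648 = 3.95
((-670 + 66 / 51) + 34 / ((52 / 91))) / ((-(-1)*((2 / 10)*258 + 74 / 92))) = -2381995 / 204901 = -11.63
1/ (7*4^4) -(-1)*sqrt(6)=2.45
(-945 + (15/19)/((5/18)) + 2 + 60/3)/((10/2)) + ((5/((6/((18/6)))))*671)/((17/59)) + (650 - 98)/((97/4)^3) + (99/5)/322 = 267588325423897/47461734019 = 5637.98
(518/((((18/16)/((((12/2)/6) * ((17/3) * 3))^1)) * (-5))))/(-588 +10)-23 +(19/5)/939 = -971546/47889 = -20.29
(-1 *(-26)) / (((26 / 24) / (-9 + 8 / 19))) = -3912 / 19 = -205.89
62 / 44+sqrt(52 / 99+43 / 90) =sqrt(109230) / 330+31 / 22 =2.41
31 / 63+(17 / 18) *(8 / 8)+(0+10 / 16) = 1039 / 504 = 2.06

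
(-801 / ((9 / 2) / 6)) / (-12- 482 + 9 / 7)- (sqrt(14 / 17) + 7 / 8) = 35665 / 27592- sqrt(238) / 17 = 0.39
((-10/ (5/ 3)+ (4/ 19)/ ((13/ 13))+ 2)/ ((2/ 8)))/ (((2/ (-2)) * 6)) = 48/ 19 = 2.53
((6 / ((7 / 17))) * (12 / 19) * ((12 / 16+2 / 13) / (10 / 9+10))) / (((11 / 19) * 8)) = 64719 / 400400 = 0.16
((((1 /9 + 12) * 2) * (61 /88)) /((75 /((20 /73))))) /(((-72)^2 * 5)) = 6649 /2809857600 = 0.00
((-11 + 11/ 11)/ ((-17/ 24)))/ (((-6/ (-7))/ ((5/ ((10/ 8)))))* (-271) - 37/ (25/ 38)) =-84000/ 680153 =-0.12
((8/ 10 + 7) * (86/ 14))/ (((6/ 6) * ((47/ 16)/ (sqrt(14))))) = 26832 * sqrt(14)/ 1645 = 61.03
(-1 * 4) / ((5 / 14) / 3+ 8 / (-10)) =840 / 143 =5.87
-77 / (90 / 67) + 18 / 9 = -4979 / 90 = -55.32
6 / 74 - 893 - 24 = -33926 / 37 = -916.92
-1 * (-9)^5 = 59049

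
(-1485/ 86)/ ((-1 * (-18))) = -165/ 172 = -0.96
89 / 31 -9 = -190 / 31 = -6.13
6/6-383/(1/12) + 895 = -3700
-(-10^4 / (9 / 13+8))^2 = -16900000000 / 12769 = -1323517.89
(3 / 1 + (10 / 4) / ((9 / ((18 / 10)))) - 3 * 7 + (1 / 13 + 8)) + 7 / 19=-4473 / 494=-9.05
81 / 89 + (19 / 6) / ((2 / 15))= 8779 / 356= 24.66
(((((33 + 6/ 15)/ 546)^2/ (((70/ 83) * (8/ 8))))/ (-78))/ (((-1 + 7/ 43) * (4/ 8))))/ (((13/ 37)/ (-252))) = -3682826117/ 37786203000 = -0.10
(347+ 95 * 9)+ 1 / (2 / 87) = 2491 / 2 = 1245.50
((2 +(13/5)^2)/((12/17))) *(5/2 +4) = 16133/200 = 80.66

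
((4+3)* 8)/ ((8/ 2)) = 14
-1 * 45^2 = -2025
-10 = -10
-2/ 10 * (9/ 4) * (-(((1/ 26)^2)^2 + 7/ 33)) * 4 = 1919319/ 5026736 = 0.38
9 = 9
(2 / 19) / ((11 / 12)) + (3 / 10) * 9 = 5883 / 2090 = 2.81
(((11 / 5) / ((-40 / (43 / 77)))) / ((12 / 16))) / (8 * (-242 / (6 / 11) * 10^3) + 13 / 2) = 43 / 3726793175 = 0.00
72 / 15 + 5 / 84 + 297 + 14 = 132661 / 420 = 315.86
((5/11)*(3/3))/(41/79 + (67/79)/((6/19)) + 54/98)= 116130/959519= 0.12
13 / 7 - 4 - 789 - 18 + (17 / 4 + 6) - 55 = -23909 / 28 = -853.89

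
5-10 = -5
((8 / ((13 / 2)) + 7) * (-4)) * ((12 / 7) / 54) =-856 / 819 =-1.05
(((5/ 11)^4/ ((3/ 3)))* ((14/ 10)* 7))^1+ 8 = 123253/ 14641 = 8.42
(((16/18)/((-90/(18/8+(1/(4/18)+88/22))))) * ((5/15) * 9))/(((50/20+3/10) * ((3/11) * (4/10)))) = -2365/2268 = -1.04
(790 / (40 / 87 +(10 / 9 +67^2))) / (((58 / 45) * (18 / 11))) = 17775 / 213098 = 0.08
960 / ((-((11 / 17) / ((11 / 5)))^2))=-11097.60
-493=-493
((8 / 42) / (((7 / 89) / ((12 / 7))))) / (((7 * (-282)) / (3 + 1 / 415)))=-126736 / 20070645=-0.01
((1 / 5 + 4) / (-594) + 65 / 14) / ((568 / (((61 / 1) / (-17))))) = -979843 / 33458040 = -0.03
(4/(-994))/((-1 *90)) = 1/22365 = 0.00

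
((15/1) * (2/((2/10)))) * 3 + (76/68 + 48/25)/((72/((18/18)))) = 13771291/30600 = 450.04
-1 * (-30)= 30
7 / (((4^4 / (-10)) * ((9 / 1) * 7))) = -0.00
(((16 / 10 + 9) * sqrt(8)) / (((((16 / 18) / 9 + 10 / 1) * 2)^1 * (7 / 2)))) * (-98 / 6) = -10017 * sqrt(2) / 2045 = -6.93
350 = 350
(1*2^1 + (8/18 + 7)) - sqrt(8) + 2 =103/9 - 2*sqrt(2) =8.62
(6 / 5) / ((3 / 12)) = 24 / 5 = 4.80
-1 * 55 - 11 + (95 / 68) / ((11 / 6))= -24399 / 374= -65.24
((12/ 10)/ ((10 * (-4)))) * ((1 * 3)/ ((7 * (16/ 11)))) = -99/ 11200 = -0.01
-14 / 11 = -1.27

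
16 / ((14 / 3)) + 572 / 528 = 379 / 84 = 4.51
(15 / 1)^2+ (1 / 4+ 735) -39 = 3685 / 4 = 921.25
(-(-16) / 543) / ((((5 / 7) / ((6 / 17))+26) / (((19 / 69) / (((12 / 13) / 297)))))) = 41496 / 445441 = 0.09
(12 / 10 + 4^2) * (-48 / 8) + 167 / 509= -261809 / 2545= -102.87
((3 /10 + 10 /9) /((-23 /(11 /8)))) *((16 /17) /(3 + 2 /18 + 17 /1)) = -1397 /353855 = -0.00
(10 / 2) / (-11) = -5 / 11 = -0.45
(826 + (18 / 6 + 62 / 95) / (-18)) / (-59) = -1412113 / 100890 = -14.00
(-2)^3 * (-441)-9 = 3519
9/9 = 1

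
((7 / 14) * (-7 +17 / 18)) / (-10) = 0.30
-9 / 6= -3 / 2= -1.50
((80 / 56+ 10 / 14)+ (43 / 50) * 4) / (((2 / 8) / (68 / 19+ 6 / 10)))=1551476 / 16625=93.32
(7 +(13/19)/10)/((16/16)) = 1343/190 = 7.07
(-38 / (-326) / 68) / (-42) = -19 / 465528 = -0.00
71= 71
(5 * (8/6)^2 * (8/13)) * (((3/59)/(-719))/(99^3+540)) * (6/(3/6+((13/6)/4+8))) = -10240/38726651532933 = -0.00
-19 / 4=-4.75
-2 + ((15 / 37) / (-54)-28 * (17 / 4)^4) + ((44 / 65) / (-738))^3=-298545168324624376339 / 32673891793608000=-9137.12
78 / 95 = 0.82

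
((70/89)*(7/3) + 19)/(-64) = -5563/17088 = -0.33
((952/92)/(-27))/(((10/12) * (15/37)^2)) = -651644/232875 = -2.80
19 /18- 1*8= -125 /18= -6.94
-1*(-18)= 18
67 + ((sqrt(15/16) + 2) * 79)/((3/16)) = 316 * sqrt(15)/3 + 2729/3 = 1317.62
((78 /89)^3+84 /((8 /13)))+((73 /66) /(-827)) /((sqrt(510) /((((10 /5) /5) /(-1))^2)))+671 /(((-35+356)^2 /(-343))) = 19604209193767 /145281421458 - 73*sqrt(510) /173980125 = 134.94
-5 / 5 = -1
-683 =-683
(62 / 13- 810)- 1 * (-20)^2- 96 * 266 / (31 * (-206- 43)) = -40203108 / 33449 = -1201.92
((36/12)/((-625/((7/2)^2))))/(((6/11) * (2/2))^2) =-5929/30000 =-0.20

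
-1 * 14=-14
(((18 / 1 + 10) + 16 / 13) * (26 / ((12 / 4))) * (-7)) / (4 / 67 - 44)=44555 / 1104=40.36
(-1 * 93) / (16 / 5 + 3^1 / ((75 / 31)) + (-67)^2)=-2325 / 112336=-0.02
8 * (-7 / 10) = -28 / 5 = -5.60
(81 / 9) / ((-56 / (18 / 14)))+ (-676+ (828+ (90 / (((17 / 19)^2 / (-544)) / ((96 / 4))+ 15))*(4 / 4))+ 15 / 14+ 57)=351905329141 / 1630211576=215.86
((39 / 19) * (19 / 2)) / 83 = 39 / 166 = 0.23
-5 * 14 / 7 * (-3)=30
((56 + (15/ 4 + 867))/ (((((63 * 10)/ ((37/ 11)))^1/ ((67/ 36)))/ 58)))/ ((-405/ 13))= -314954471/ 18370800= -17.14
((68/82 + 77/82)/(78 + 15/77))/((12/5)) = 55825/5924664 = 0.01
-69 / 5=-13.80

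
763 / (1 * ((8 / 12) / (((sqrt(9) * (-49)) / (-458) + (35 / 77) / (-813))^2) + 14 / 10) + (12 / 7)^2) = 321941822393425535 / 4570848835077223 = 70.43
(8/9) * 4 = 32/9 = 3.56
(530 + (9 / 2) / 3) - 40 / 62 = 32913 / 62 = 530.85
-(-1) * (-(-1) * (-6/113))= -6/113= -0.05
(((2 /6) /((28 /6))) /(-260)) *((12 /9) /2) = -1 /5460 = -0.00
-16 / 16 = -1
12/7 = 1.71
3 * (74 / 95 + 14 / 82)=11097 / 3895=2.85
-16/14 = -8/7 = -1.14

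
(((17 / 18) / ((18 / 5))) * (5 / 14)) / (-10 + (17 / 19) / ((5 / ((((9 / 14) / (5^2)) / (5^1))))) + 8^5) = 5046875 / 1764509719572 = 0.00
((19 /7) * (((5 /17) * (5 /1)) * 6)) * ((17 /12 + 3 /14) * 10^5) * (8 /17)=26030000000 /14161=1838147.02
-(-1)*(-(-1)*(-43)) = -43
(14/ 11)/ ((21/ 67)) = 4.06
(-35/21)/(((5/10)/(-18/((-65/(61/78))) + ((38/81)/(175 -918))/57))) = -66077554/91538343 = -0.72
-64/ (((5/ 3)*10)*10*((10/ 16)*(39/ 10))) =-256/ 1625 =-0.16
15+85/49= 820/49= 16.73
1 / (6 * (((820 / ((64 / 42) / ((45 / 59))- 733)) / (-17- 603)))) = 92.12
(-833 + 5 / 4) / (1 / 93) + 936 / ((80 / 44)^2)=-7706961 / 100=-77069.61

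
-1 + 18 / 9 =1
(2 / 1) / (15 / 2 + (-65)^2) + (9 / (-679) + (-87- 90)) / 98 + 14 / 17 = -4702906242 / 4787863255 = -0.98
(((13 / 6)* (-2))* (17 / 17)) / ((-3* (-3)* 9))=-13 / 243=-0.05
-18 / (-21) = 6 / 7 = 0.86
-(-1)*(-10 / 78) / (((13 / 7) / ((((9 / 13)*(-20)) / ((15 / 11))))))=1540 / 2197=0.70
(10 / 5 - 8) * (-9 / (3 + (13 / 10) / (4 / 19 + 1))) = 12420 / 937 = 13.26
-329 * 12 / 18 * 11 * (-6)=14476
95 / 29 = 3.28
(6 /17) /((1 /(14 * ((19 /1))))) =1596 /17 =93.88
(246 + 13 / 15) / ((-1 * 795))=-3703 / 11925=-0.31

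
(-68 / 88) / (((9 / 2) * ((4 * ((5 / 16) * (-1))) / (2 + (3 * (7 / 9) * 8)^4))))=668756744 / 40095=16679.31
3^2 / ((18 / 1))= 1 / 2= 0.50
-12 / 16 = -3 / 4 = -0.75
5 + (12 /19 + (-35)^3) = -814518 /19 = -42869.37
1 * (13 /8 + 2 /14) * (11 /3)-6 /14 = 339 /56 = 6.05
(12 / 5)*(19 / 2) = 114 / 5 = 22.80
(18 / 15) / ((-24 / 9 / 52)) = -117 / 5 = -23.40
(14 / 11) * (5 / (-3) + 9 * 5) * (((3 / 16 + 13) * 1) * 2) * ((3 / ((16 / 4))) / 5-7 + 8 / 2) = -4145.67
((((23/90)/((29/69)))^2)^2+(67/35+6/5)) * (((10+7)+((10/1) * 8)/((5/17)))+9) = 1942564374450083/2005141635000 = 968.79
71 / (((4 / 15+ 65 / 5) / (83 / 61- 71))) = -4524120 / 12139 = -372.69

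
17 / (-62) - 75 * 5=-23267 / 62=-375.27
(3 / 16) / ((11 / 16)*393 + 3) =1 / 1457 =0.00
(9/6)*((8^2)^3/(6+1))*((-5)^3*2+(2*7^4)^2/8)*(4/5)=129520878972.34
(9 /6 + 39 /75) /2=101 /100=1.01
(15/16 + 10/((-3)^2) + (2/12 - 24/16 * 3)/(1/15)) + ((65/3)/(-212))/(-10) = -480367/7632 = -62.94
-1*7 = -7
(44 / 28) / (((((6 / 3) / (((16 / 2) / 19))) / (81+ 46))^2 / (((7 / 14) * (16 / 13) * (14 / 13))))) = 45419264 / 61009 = 744.47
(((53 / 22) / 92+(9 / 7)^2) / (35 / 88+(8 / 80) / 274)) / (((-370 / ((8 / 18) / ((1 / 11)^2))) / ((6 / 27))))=-11043000628 / 81052723143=-0.14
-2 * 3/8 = -3/4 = -0.75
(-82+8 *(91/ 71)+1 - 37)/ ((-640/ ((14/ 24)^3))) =29155/ 872448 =0.03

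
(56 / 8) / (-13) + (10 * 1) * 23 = 2983 / 13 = 229.46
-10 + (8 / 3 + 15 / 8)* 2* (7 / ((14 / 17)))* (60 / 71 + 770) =50698825 / 852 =59505.66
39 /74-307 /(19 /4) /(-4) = 23459 /1406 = 16.68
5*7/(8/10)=175/4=43.75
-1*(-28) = 28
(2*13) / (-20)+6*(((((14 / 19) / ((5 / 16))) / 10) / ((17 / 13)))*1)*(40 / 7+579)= 10195133 / 16150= 631.28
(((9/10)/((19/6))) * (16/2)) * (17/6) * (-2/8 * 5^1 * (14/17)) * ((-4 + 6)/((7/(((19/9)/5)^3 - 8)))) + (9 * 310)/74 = 52.72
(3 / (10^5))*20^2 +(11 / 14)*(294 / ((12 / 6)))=14439 / 125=115.51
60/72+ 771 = 4631/6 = 771.83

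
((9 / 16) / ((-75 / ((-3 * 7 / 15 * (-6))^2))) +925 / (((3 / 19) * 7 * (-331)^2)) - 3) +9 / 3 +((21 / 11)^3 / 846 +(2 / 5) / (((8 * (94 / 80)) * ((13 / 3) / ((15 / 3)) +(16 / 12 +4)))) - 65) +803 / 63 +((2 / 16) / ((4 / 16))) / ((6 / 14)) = -246645625907657809 / 4780530715207500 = -51.59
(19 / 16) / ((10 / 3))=57 / 160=0.36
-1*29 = -29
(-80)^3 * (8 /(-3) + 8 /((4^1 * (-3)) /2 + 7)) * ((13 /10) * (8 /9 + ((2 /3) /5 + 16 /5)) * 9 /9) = -404684800 /27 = -14988325.93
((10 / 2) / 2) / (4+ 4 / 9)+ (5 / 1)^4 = 10009 / 16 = 625.56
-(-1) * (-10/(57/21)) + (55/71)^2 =-295395/95779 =-3.08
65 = 65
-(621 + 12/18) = -1865/3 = -621.67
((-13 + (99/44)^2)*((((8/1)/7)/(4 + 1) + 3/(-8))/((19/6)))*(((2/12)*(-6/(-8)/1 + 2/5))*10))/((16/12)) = 0.53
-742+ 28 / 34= -12600 / 17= -741.18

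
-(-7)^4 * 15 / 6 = -12005 / 2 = -6002.50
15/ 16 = 0.94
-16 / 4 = -4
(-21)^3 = -9261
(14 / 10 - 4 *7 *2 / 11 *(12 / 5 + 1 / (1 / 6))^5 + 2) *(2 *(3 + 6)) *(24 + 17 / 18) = -3286047860533 / 34375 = -95594119.58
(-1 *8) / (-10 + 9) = 8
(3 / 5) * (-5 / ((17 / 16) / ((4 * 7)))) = -1344 / 17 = -79.06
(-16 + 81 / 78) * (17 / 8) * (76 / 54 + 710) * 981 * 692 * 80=-47905267158560 / 39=-1228340183552.82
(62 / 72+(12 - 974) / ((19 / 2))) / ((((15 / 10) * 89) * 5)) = -13735 / 91314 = -0.15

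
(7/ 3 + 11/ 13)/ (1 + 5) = 62/ 117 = 0.53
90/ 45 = 2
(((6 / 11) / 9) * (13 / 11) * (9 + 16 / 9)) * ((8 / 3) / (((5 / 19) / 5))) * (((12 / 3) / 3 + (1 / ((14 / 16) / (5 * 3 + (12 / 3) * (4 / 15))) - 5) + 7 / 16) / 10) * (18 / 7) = 609109657 / 4002075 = 152.20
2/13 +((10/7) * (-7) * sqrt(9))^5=-315899998/13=-24299999.85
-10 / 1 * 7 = -70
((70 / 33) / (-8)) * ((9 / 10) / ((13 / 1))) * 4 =-21 / 286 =-0.07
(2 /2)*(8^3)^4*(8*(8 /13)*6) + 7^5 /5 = 131941395551611 /65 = 2029867623870.94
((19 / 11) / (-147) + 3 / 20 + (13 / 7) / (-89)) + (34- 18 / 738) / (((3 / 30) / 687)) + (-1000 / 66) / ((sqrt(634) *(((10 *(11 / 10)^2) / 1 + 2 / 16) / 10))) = 27544703008819 / 118008660- 100000 *sqrt(634) / 5115429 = 233412.06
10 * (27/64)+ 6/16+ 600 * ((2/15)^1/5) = 659/32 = 20.59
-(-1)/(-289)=-1/289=-0.00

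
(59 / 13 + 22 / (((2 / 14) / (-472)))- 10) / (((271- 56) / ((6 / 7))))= -1134018 / 3913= -289.81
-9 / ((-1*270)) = 1 / 30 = 0.03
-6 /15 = -2 /5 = -0.40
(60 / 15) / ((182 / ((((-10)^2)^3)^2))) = 21978021978.02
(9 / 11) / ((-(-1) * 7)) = 9 / 77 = 0.12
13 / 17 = 0.76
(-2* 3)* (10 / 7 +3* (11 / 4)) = -813 / 14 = -58.07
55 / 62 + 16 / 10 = 771 / 310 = 2.49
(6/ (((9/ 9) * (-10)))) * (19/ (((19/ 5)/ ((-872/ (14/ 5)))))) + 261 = 8367/ 7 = 1195.29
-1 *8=-8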